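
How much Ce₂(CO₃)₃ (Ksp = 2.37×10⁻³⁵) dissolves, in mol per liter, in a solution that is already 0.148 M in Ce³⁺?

Ce₂(CO₃)₃(s) ⇌ 2 Ce³⁺(aq) + 3 CO₃²⁻(aq)
With Ce³⁺ already at 0.148 M and s small, take [Ce³⁺] ≈ 0.148 M and [CO₃²⁻] = 3s.
Ksp = [Ce³⁺]^2[CO₃²⁻]^3 = (0.148)^2(3s)^3
(3s)^3 = 2.37×10⁻³⁵ / (0.148)^2 = 1.08×10⁻³³
s = 3.42×10⁻¹² M

3.42×10⁻¹² M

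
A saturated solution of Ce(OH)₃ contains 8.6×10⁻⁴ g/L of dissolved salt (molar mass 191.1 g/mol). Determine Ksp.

Ksp = 1.1×10⁻²⁰

Convert to molarity: s = 8.6×10⁻⁴ / 191.1 = 4.500×10⁻⁶ mol/L
Ce(OH)₃(s) ⇌ Ce³⁺(aq) + 3 OH⁻(aq)
If s mol/L of Ce(OH)₃ dissolves, [Ce³⁺] = s and [OH⁻] = 3s.
Ksp = [Ce³⁺][OH⁻]^3 = s · (3s)^3 = 27s^4
Ksp = 27 × (4.500×10⁻⁶)^4 = 1.1×10⁻²⁰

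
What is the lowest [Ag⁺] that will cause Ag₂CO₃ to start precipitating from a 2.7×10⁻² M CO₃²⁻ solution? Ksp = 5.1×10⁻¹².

The threshold for precipitation is Q = Ksp.
Ag₂CO₃(s) ⇌ 2 Ag⁺(aq) + CO₃²⁻(aq)
Ksp = [Ag⁺]^2[CO₃²⁻] = [Ag⁺]^2(2.7×10⁻²)
[Ag⁺]^2 = 5.1×10⁻¹² / (2.7×10⁻²) = 1.9×10⁻¹⁰
[Ag⁺] = 1.4×10⁻⁵ M

1.4×10⁻⁵ M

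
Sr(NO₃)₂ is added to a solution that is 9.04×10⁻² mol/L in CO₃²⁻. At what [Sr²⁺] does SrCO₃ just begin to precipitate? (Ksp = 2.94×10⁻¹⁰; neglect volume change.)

Each salt precipitates once Q = Ksp for that salt.
SrCO₃(s) ⇌ Sr²⁺(aq) + CO₃²⁻(aq)
Ksp = [Sr²⁺][CO₃²⁻] = [Sr²⁺](9.04×10⁻²)
[Sr²⁺] = 2.94×10⁻¹⁰ / (9.04×10⁻²) = 3.25×10⁻⁹
[Sr²⁺] = 3.25×10⁻⁹ mol/L

3.25×10⁻⁹ M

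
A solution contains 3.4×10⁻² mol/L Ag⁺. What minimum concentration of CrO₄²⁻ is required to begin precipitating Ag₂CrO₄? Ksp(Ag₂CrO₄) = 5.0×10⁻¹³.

Precipitation begins when Q = Ksp.
Ag₂CrO₄(s) ⇌ 2 Ag⁺(aq) + CrO₄²⁻(aq)
Ksp = [Ag⁺]^2[CrO₄²⁻] = [CrO₄²⁻](3.4×10⁻²)^2
[CrO₄²⁻] = 5.0×10⁻¹³ / (3.4×10⁻²)^2 = 4.3×10⁻¹⁰
[CrO₄²⁻] = 4.3×10⁻¹⁰ mol/L

4.3×10⁻¹⁰ M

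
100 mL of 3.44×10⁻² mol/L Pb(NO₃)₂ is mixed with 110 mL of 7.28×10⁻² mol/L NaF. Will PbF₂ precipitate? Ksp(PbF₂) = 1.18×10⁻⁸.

The combined volume is 210 mL.
[Pb²⁺] = (3.44×10⁻²)(100)/210 = 1.64×10⁻² mol/L
[F⁻] = (7.28×10⁻²)(110)/210 = 3.81×10⁻² mol/L
Q = [Pb²⁺][F⁻]^2 = 2.38×10⁻⁵
Q = 2.38×10⁻⁵ > Ksp = 1.18×10⁻⁸, so the solution is supersaturated and PbF₂ precipitates.

Yes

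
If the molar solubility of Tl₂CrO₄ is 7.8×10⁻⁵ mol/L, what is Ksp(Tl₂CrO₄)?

Tl₂CrO₄(s) ⇌ 2 Tl⁺(aq) + CrO₄²⁻(aq)
For each mole of Tl₂CrO₄ that dissolves per liter, [Tl⁺] = 2s and [CrO₄²⁻] = s; let s denote this solubility.
Ksp = [Tl⁺]^2[CrO₄²⁻] = (2s)^2 · s = 4s^3
Ksp = 4 × (7.8×10⁻⁵)^3 = 1.9×10⁻¹²

Ksp = 1.9×10⁻¹²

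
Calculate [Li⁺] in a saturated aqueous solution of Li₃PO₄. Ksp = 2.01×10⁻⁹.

8.81×10⁻³ M

Li₃PO₄(s) ⇌ 3 Li⁺(aq) + PO₄³⁻(aq)
Call the molar solubility s, so that [Li⁺] = 3s and [PO₄³⁻] = s.
Ksp = [Li⁺]^3[PO₄³⁻] = (3s)^3 · s = 27s^4 = 2.01×10⁻⁹
s = 2.94×10⁻³ mol/L
[Li⁺] = 3s = 8.81×10⁻³ mol/L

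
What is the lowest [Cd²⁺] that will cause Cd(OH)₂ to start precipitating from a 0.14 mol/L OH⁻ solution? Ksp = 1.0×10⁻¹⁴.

5.1×10⁻¹³ M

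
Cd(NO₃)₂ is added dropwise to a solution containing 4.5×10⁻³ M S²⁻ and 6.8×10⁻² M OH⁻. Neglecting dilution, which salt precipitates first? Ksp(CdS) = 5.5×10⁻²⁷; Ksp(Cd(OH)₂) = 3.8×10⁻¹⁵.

The threshold for precipitation is Q = Ksp.
For CdS: [Cd²⁺] = (Ksp/[S²⁻]) = 1.2×10⁻²⁴ M
For Cd(OH)₂: [Cd²⁺] = (Ksp/[OH⁻]^2) = 8.2×10⁻¹³ M
Since CdS needs less Cd²⁺ to reach saturation, it precipitates first.

CdS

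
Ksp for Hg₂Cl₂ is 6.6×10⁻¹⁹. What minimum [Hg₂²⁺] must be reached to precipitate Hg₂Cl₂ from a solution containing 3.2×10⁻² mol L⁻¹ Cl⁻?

Precipitation begins when Q = Ksp.
Hg₂Cl₂(s) ⇌ Hg₂²⁺(aq) + 2 Cl⁻(aq)
Ksp = [Hg₂²⁺][Cl⁻]^2 = [Hg₂²⁺](3.2×10⁻²)^2
[Hg₂²⁺] = 6.6×10⁻¹⁹ / (3.2×10⁻²)^2 = 6.4×10⁻¹⁶
[Hg₂²⁺] = 6.4×10⁻¹⁶ mol L⁻¹

6.4×10⁻¹⁶ M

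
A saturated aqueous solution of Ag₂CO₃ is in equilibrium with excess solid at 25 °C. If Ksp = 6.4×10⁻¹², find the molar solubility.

Ag₂CO₃(s) ⇌ 2 Ag⁺(aq) + CO₃²⁻(aq)
Let s be the molar solubility. Then [Ag⁺] = 2s and [CO₃²⁻] = s.
Ksp = [Ag⁺]^2[CO₃²⁻] = (2s)^2 · s = 4s^3
4s^3 = 6.4×10⁻¹²  ⇒  s^3 = 1.6×10⁻¹²
s = (1.6×10⁻¹²)^(1/3) = 1.2×10⁻⁴ mol L⁻¹

1.2×10⁻⁴ M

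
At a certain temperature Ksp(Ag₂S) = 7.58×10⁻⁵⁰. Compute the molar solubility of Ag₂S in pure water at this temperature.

2.67×10⁻¹⁷ M

Ag₂S(s) ⇌ 2 Ag⁺(aq) + S²⁻(aq)
For each mole of Ag₂S that dissolves per liter, [Ag⁺] = 2s and [S²⁻] = s; let s denote this solubility.
Ksp = [Ag⁺]^2[S²⁻] = (2s)^2 · s = 4s^3
4s^3 = 7.58×10⁻⁵⁰  ⇒  s^3 = 1.90×10⁻⁵⁰
s = (1.90×10⁻⁵⁰)^(1/3) = 2.67×10⁻¹⁷ M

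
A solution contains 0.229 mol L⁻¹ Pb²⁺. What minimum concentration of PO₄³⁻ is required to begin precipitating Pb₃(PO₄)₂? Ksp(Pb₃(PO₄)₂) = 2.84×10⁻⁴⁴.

1.54×10⁻²¹ M

Precipitation of each salt begins when its ion product equals Ksp.
Pb₃(PO₄)₂(s) ⇌ 3 Pb²⁺(aq) + 2 PO₄³⁻(aq)
Ksp = [Pb²⁺]^3[PO₄³⁻]^2 = [PO₄³⁻]^2(0.229)^3
[PO₄³⁻]^2 = 2.84×10⁻⁴⁴ / (0.229)^3 = 2.36×10⁻⁴²
[PO₄³⁻] = 1.54×10⁻²¹ mol L⁻¹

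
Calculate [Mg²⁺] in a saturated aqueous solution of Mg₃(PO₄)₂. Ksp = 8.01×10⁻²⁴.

2.83×10⁻⁵ M

Mg₃(PO₄)₂(s) ⇌ 3 Mg²⁺(aq) + 2 PO₄³⁻(aq)
Let s be the molar solubility. Then [Mg²⁺] = 3s and [PO₄³⁻] = 2s.
Ksp = [Mg²⁺]^3[PO₄³⁻]^2 = (3s)^3 · (2s)^2 = 108s^5 = 8.01×10⁻²⁴
s = 9.42×10⁻⁶ mol/L
[Mg²⁺] = 3s = 2.83×10⁻⁵ mol/L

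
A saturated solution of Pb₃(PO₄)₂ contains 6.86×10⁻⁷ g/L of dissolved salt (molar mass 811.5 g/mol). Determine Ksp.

Ksp = 4.66×10⁻⁴⁴

Molar solubility s = (6.86×10⁻⁷ g/L) / (811.5 g/mol) = 8.4535×10⁻¹⁰ mol/L
Pb₃(PO₄)₂(s) ⇌ 3 Pb²⁺(aq) + 2 PO₄³⁻(aq)
Call the molar solubility s, so that [Pb²⁺] = 3s and [PO₄³⁻] = 2s.
Ksp = [Pb²⁺]^3[PO₄³⁻]^2 = (3s)^3 · (2s)^2 = 108s^5
Ksp = 108 × (8.4535×10⁻¹⁰)^5 = 4.66×10⁻⁴⁴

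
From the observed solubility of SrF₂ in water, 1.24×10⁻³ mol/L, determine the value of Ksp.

SrF₂(s) ⇌ Sr²⁺(aq) + 2 F⁻(aq)
Let s be the molar solubility. Then [Sr²⁺] = s and [F⁻] = 2s.
Ksp = [Sr²⁺][F⁻]^2 = s · (2s)^2 = 4s^3
Ksp = 4 × (1.24×10⁻³)^3 = 7.63×10⁻⁹

Ksp = 7.63×10⁻⁹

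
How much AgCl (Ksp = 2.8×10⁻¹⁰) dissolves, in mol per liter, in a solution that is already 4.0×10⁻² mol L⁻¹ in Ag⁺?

7.0×10⁻⁹ M

AgCl(s) ⇌ Ag⁺(aq) + Cl⁻(aq)
The solution already contains Ag⁺ at 4.0×10⁻² mol L⁻¹. Let s be the molar solubility of AgCl.
[Ag⁺] ≈ 4.0×10⁻² mol L⁻¹ (common ion dominates); [Cl⁻] = s.
Ksp = [Ag⁺][Cl⁻] = (4.0×10⁻²)s
s = 2.8×10⁻¹⁰ / (4.0×10⁻²) = 7.0×10⁻⁹
s = 7.0×10⁻⁹ mol L⁻¹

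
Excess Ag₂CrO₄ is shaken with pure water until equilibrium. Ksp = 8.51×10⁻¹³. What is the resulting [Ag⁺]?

1.19×10⁻⁴ M

Ag₂CrO₄(s) ⇌ 2 Ag⁺(aq) + CrO₄²⁻(aq)
If s mol/L of Ag₂CrO₄ dissolves, [Ag⁺] = 2s and [CrO₄²⁻] = s.
Ksp = [Ag⁺]^2[CrO₄²⁻] = (2s)^2 · s = 4s^3 = 8.51×10⁻¹³
s = 5.97×10⁻⁵ mol L⁻¹
[Ag⁺] = 2s = 1.19×10⁻⁴ mol L⁻¹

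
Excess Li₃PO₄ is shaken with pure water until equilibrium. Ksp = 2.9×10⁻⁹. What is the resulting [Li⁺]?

9.7×10⁻³ M

Li₃PO₄(s) ⇌ 3 Li⁺(aq) + PO₄³⁻(aq)
Let s be the molar solubility. Then [Li⁺] = 3s and [PO₄³⁻] = s.
Ksp = [Li⁺]^3[PO₄³⁻] = (3s)^3 · s = 27s^4 = 2.9×10⁻⁹
s = 3.2×10⁻³ mol/L
[Li⁺] = 3s = 9.7×10⁻³ mol/L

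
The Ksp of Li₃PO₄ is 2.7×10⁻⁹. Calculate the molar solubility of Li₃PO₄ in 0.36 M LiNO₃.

5.8×10⁻⁸ M

Li₃PO₄(s) ⇌ 3 Li⁺(aq) + PO₄³⁻(aq)
The solution already contains Li⁺ at 0.36 M. Let s be the molar solubility of Li₃PO₄.
[Li⁺] ≈ 0.36 M (common ion dominates); [PO₄³⁻] = s.
Ksp = [Li⁺]^3[PO₄³⁻] = (0.36)^3s
s = 2.7×10⁻⁹ / (0.36)^3 = 5.8×10⁻⁸
s = 5.8×10⁻⁸ M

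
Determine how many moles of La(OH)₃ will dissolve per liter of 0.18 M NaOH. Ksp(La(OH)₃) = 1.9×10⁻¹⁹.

La(OH)₃(s) ⇌ La³⁺(aq) + 3 OH⁻(aq)
Let s be the solubility of La(OH)₃ here. The common ion gives [OH⁻] ≈ 0.18 M, and [La³⁺] = s.
Ksp = [La³⁺][OH⁻]^3 = s(0.18)^3
s = 1.9×10⁻¹⁹ / (0.18)^3 = 3.3×10⁻¹⁷
s = 3.3×10⁻¹⁷ M

3.3×10⁻¹⁷ M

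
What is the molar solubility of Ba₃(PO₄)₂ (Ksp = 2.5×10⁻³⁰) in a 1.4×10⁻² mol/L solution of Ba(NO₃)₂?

Ba₃(PO₄)₂(s) ⇌ 3 Ba²⁺(aq) + 2 PO₄³⁻(aq)
Let s be the solubility of Ba₃(PO₄)₂ here. The common ion gives [Ba²⁺] ≈ 1.4×10⁻² mol/L, and [PO₄³⁻] = 2s.
Ksp = [Ba²⁺]^3[PO₄³⁻]^2 = (1.4×10⁻²)^3(2s)^2
(2s)^2 = 2.5×10⁻³⁰ / (1.4×10⁻²)^3 = 9.1×10⁻²⁵
s = 4.8×10⁻¹³ mol/L

4.8×10⁻¹³ M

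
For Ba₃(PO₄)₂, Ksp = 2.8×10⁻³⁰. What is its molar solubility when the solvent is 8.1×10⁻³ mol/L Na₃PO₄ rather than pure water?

Ba₃(PO₄)₂(s) ⇌ 3 Ba²⁺(aq) + 2 PO₄³⁻(aq)
The solution already contains PO₄³⁻ at 8.1×10⁻³ mol/L. Let s be the molar solubility of Ba₃(PO₄)₂.
[PO₄³⁻] ≈ 8.1×10⁻³ mol/L (common ion dominates); [Ba²⁺] = 3s.
Ksp = [Ba²⁺]^3[PO₄³⁻]^2 = (3s)^3(8.1×10⁻³)^2
(3s)^3 = 2.8×10⁻³⁰ / (8.1×10⁻³)^2 = 4.3×10⁻²⁶
s = 1.2×10⁻⁹ mol/L

1.2×10⁻⁹ M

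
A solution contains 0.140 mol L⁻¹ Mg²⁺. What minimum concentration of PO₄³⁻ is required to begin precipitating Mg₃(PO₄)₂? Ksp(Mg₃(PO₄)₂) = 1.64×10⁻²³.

A salt starts to precipitate once the ion product Q reaches its Ksp.
Mg₃(PO₄)₂(s) ⇌ 3 Mg²⁺(aq) + 2 PO₄³⁻(aq)
Ksp = [Mg²⁺]^3[PO₄³⁻]^2 = [PO₄³⁻]^2(0.140)^3
[PO₄³⁻]^2 = 1.64×10⁻²³ / (0.140)^3 = 5.98×10⁻²¹
[PO₄³⁻] = 7.73×10⁻¹¹ mol L⁻¹

7.73×10⁻¹¹ M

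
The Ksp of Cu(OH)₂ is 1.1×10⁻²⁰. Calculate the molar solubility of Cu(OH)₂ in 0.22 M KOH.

2.3×10⁻¹⁹ M

Cu(OH)₂(s) ⇌ Cu²⁺(aq) + 2 OH⁻(aq)
The solution already contains OH⁻ at 0.22 M. Let s be the molar solubility of Cu(OH)₂.
[OH⁻] ≈ 0.22 M (common ion dominates); [Cu²⁺] = s.
Ksp = [Cu²⁺][OH⁻]^2 = s(0.22)^2
s = 1.1×10⁻²⁰ / (0.22)^2 = 2.3×10⁻¹⁹
s = 2.3×10⁻¹⁹ M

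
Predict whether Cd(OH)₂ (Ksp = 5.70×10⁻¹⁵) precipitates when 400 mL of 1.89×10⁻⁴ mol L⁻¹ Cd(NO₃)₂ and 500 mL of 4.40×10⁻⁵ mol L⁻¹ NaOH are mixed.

The combined volume is 900 mL.
[Cd²⁺] = (1.89×10⁻⁴)(400)/900 = 8.40×10⁻⁵ mol L⁻¹
[OH⁻] = (4.40×10⁻⁵)(500)/900 = 2.44×10⁻⁵ mol L⁻¹
Q = [Cd²⁺][OH⁻]^2 = 5.02×10⁻¹⁴
Q = 5.02×10⁻¹⁴ > Ksp = 5.70×10⁻¹⁵, so the solution is supersaturated and Cd(OH)₂ precipitates.

Yes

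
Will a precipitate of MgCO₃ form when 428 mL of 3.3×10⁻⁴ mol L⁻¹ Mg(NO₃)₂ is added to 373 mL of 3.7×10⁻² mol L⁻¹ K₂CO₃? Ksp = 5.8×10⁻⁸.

The combined volume is 801 mL.
[Mg²⁺] = (3.3×10⁻⁴)(428)/801 = 1.8×10⁻⁴ mol L⁻¹
[CO₃²⁻] = (3.7×10⁻²)(373)/801 = 1.7×10⁻² mol L⁻¹
Q = [Mg²⁺][CO₃²⁻] = 3.0×10⁻⁶
Because Q > Ksp (3.0×10⁻⁶ vs 5.8×10⁻⁸), a precipitate of MgCO₃ forms.

Yes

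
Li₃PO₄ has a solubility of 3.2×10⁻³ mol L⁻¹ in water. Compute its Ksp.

Li₃PO₄(s) ⇌ 3 Li⁺(aq) + PO₄³⁻(aq)
Call the molar solubility s, so that [Li⁺] = 3s and [PO₄³⁻] = s.
Ksp = [Li⁺]^3[PO₄³⁻] = (3s)^3 · s = 27s^4
Ksp = 27 × (3.2×10⁻³)^4 = 2.8×10⁻⁹

Ksp = 2.8×10⁻⁹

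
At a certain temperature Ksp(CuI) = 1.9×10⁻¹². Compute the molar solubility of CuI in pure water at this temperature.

CuI(s) ⇌ Cu⁺(aq) + I⁻(aq)
If s mol/L of CuI dissolves, [Cu⁺] = s and [I⁻] = s.
Ksp = [Cu⁺][I⁻] = s · s = s^2
s^2 = 1.9×10⁻¹²
s = (1.9×10⁻¹²)^(1/2) = 1.4×10⁻⁶ mol/L

1.4×10⁻⁶ M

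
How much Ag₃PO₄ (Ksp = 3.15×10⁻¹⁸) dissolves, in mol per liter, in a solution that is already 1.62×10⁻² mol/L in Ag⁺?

7.41×10⁻¹³ M

Ag₃PO₄(s) ⇌ 3 Ag⁺(aq) + PO₄³⁻(aq)
Let s be the solubility of Ag₃PO₄ here. The common ion gives [Ag⁺] ≈ 1.62×10⁻² mol/L, and [PO₄³⁻] = s.
Ksp = [Ag⁺]^3[PO₄³⁻] = (1.62×10⁻²)^3s
s = 3.15×10⁻¹⁸ / (1.62×10⁻²)^3 = 7.41×10⁻¹³
s = 7.41×10⁻¹³ mol/L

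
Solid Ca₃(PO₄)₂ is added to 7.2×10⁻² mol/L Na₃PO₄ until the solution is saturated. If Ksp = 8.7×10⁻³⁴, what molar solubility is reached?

1.8×10⁻¹¹ M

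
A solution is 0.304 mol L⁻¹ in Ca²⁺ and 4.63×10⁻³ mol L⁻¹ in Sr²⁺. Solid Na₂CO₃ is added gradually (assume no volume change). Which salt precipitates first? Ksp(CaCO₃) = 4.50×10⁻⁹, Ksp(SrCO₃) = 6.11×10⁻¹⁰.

CaCO₃

A salt starts to precipitate once the ion product Q reaches its Ksp.
For CaCO₃: [CO₃²⁻] = (Ksp/[Ca²⁺]) = 1.48×10⁻⁸ mol L⁻¹
For SrCO₃: [CO₃²⁻] = (Ksp/[Sr²⁺]) = 1.32×10⁻⁷ mol L⁻¹
CaCO₃ requires the lower [CO₃²⁻], so it precipitates first.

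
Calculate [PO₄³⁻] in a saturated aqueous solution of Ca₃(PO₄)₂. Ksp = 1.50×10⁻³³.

Ca₃(PO₄)₂(s) ⇌ 3 Ca²⁺(aq) + 2 PO₄³⁻(aq)
Let s be the molar solubility. Then [Ca²⁺] = 3s and [PO₄³⁻] = 2s.
Ksp = [Ca²⁺]^3[PO₄³⁻]^2 = (3s)^3 · (2s)^2 = 108s^5 = 1.50×10⁻³³
s = 1.07×10⁻⁷ M
[PO₄³⁻] = 2s = 2.14×10⁻⁷ M

2.14×10⁻⁷ M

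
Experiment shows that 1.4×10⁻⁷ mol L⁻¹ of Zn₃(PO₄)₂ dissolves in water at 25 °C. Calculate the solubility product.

Ksp = 5.8×10⁻³³

Zn₃(PO₄)₂(s) ⇌ 3 Zn²⁺(aq) + 2 PO₄³⁻(aq)
If s mol/L of Zn₃(PO₄)₂ dissolves, [Zn²⁺] = 3s and [PO₄³⁻] = 2s.
Ksp = [Zn²⁺]^3[PO₄³⁻]^2 = (3s)^3 · (2s)^2 = 108s^5
Ksp = 108 × (1.4×10⁻⁷)^5 = 5.8×10⁻³³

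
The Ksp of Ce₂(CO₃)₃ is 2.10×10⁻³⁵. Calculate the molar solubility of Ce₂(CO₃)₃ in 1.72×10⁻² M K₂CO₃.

Ce₂(CO₃)₃(s) ⇌ 2 Ce³⁺(aq) + 3 CO₃²⁻(aq)
CO₃²⁻ is already present at 1.72×10⁻² M. If s mol/L of Ce₂(CO₃)₃ dissolves, [Ce³⁺] = 2s while [CO₃²⁻] ≈ 1.72×10⁻² M.
Ksp = [Ce³⁺]^2[CO₃²⁻]^3 = (2s)^2(1.72×10⁻²)^3
(2s)^2 = 2.10×10⁻³⁵ / (1.72×10⁻²)^3 = 4.13×10⁻³⁰
s = 1.02×10⁻¹⁵ M

1.02×10⁻¹⁵ M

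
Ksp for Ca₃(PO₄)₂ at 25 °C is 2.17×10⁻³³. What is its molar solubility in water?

Ca₃(PO₄)₂(s) ⇌ 3 Ca²⁺(aq) + 2 PO₄³⁻(aq)
Call the molar solubility s, so that [Ca²⁺] = 3s and [PO₄³⁻] = 2s.
Ksp = [Ca²⁺]^3[PO₄³⁻]^2 = (3s)^3 · (2s)^2 = 108s^5
108s^5 = 2.17×10⁻³³  ⇒  s^5 = 2.01×10⁻³⁵
s = (2.01×10⁻³⁵)^(1/5) = 1.15×10⁻⁷ mol/L

1.15×10⁻⁷ M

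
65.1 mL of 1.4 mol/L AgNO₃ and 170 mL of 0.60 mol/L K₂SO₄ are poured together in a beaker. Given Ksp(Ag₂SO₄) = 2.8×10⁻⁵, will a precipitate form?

Total volume after mixing = 65.1 + 170 = 235.1 mL.
[Ag⁺] = (1.4)(65.1)/235.1 = 0.39 mol/L
[SO₄²⁻] = (0.60)(170)/235.1 = 0.43 mol/L
Q = [Ag⁺]^2[SO₄²⁻] = 6.5×10⁻²
Q = 6.5×10⁻² > Ksp = 2.8×10⁻⁵, so the solution is supersaturated and Ag₂SO₄ precipitates.

Yes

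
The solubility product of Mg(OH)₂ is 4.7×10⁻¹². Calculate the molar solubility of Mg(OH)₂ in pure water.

Mg(OH)₂(s) ⇌ Mg²⁺(aq) + 2 OH⁻(aq)
Let s be the molar solubility. Then [Mg²⁺] = s and [OH⁻] = 2s.
Ksp = [Mg²⁺][OH⁻]^2 = s · (2s)^2 = 4s^3
4s^3 = 4.7×10⁻¹²  ⇒  s^3 = 1.2×10⁻¹²
s = 1.1×10⁻⁴ mol/L

1.1×10⁻⁴ M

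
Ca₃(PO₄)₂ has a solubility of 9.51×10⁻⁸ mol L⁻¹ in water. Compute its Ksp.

Ksp = 8.40×10⁻³⁴

Ca₃(PO₄)₂(s) ⇌ 3 Ca²⁺(aq) + 2 PO₄³⁻(aq)
Call the molar solubility s, so that [Ca²⁺] = 3s and [PO₄³⁻] = 2s.
Ksp = [Ca²⁺]^3[PO₄³⁻]^2 = (3s)^3 · (2s)^2 = 108s^5
Ksp = 108 × (9.51×10⁻⁸)^5 = 8.40×10⁻³⁴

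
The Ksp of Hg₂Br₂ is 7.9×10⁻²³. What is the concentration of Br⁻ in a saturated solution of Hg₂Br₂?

Hg₂Br₂(s) ⇌ Hg₂²⁺(aq) + 2 Br⁻(aq)
For each mole of Hg₂Br₂ that dissolves per liter, [Hg₂²⁺] = s and [Br⁻] = 2s; let s denote this solubility.
Ksp = [Hg₂²⁺][Br⁻]^2 = s · (2s)^2 = 4s^3 = 7.9×10⁻²³
s = 2.7×10⁻⁸ mol L⁻¹
[Br⁻] = 2s = 5.4×10⁻⁸ mol L⁻¹

5.4×10⁻⁸ M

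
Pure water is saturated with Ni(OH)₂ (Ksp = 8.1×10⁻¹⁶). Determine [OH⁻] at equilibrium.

1.2×10⁻⁵ M

Ni(OH)₂(s) ⇌ Ni²⁺(aq) + 2 OH⁻(aq)
Let s be the molar solubility. Then [Ni²⁺] = s and [OH⁻] = 2s.
Ksp = [Ni²⁺][OH⁻]^2 = s · (2s)^2 = 4s^3 = 8.1×10⁻¹⁶
s = 5.9×10⁻⁶ mol/L
[OH⁻] = 2s = 1.2×10⁻⁵ mol/L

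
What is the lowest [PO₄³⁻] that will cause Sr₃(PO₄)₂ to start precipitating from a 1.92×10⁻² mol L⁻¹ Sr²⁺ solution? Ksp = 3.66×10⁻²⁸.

Precipitation begins when Q = Ksp.
Sr₃(PO₄)₂(s) ⇌ 3 Sr²⁺(aq) + 2 PO₄³⁻(aq)
Ksp = [Sr²⁺]^3[PO₄³⁻]^2 = [PO₄³⁻]^2(1.92×10⁻²)^3
[PO₄³⁻]^2 = 3.66×10⁻²⁸ / (1.92×10⁻²)^3 = 5.17×10⁻²³
[PO₄³⁻] = 7.19×10⁻¹² mol L⁻¹

7.19×10⁻¹² M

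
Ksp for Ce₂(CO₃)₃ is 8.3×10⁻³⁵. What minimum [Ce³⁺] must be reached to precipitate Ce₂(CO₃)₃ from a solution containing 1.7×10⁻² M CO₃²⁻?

4.1×10⁻¹⁵ M

Precipitation begins when Q = Ksp.
Ce₂(CO₃)₃(s) ⇌ 2 Ce³⁺(aq) + 3 CO₃²⁻(aq)
Ksp = [Ce³⁺]^2[CO₃²⁻]^3 = [Ce³⁺]^2(1.7×10⁻²)^3
[Ce³⁺]^2 = 8.3×10⁻³⁵ / (1.7×10⁻²)^3 = 1.7×10⁻²⁹
[Ce³⁺] = 4.1×10⁻¹⁵ M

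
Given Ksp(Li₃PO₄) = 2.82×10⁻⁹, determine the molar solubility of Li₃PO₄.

3.20×10⁻³ M

Li₃PO₄(s) ⇌ 3 Li⁺(aq) + PO₄³⁻(aq)
Let s be the molar solubility. Then [Li⁺] = 3s and [PO₄³⁻] = s.
Ksp = [Li⁺]^3[PO₄³⁻] = (3s)^3 · s = 27s^4
27s^4 = 2.82×10⁻⁹  ⇒  s^4 = 1.04×10⁻¹⁰
Taking the 4th root, s = 3.20×10⁻³ mol/L.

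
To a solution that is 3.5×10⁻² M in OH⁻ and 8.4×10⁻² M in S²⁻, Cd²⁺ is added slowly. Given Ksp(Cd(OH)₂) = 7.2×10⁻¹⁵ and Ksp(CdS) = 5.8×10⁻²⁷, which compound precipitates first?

Precipitation begins when Q = Ksp.
For Cd(OH)₂: [Cd²⁺] = (Ksp/[OH⁻]^2) = 5.9×10⁻¹² M
For CdS: [Cd²⁺] = (Ksp/[S²⁻]) = 6.9×10⁻²⁶ M
Since CdS needs less Cd²⁺ to reach saturation, it precipitates first.

CdS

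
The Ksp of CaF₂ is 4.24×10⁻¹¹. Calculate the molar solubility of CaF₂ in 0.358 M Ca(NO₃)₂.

5.44×10⁻⁶ M

CaF₂(s) ⇌ Ca²⁺(aq) + 2 F⁻(aq)
Let s be the solubility of CaF₂ here. The common ion gives [Ca²⁺] ≈ 0.358 M, and [F⁻] = 2s.
Ksp = [Ca²⁺][F⁻]^2 = (0.358)(2s)^2
(2s)^2 = 4.24×10⁻¹¹ / (0.358) = 1.18×10⁻¹⁰
s = 5.44×10⁻⁶ M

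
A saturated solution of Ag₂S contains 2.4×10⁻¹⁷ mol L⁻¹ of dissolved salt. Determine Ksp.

Ksp = 5.5×10⁻⁵⁰

Ag₂S(s) ⇌ 2 Ag⁺(aq) + S²⁻(aq)
Let s be the molar solubility. Then [Ag⁺] = 2s and [S²⁻] = s.
Ksp = [Ag⁺]^2[S²⁻] = (2s)^2 · s = 4s^3
Ksp = 4 × (2.4×10⁻¹⁷)^3 = 5.5×10⁻⁵⁰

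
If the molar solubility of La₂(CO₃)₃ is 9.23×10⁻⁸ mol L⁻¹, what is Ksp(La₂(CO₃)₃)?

La₂(CO₃)₃(s) ⇌ 2 La³⁺(aq) + 3 CO₃²⁻(aq)
Let s be the molar solubility. Then [La³⁺] = 2s and [CO₃²⁻] = 3s.
Ksp = [La³⁺]^2[CO₃²⁻]^3 = (2s)^2 · (3s)^3 = 108s^5
Ksp = 108 × (9.23×10⁻⁸)^5 = 7.23×10⁻³⁴

Ksp = 7.23×10⁻³⁴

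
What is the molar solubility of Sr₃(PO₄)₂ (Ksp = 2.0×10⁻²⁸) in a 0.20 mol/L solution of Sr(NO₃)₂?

Sr₃(PO₄)₂(s) ⇌ 3 Sr²⁺(aq) + 2 PO₄³⁻(aq)
Sr²⁺ is already present at 0.20 mol/L. If s mol/L of Sr₃(PO₄)₂ dissolves, [PO₄³⁻] = 2s while [Sr²⁺] ≈ 0.20 mol/L.
Ksp = [Sr²⁺]^3[PO₄³⁻]^2 = (0.20)^3(2s)^2
(2s)^2 = 2.0×10⁻²⁸ / (0.20)^3 = 2.5×10⁻²⁶
s = 7.9×10⁻¹⁴ mol/L

7.9×10⁻¹⁴ M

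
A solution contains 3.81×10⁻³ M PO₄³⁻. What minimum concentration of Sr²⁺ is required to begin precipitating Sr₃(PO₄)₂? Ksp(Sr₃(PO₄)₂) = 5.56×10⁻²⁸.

Precipitation begins when Q = Ksp.
Sr₃(PO₄)₂(s) ⇌ 3 Sr²⁺(aq) + 2 PO₄³⁻(aq)
Ksp = [Sr²⁺]^3[PO₄³⁻]^2 = [Sr²⁺]^3(3.81×10⁻³)^2
[Sr²⁺]^3 = 5.56×10⁻²⁸ / (3.81×10⁻³)^2 = 3.83×10⁻²³
[Sr²⁺] = 3.37×10⁻⁸ M

3.37×10⁻⁸ M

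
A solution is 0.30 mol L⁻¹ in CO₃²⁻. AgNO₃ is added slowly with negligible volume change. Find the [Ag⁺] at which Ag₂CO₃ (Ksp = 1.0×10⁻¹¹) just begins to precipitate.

The threshold for precipitation is Q = Ksp.
Ag₂CO₃(s) ⇌ 2 Ag⁺(aq) + CO₃²⁻(aq)
Ksp = [Ag⁺]^2[CO₃²⁻] = [Ag⁺]^2(0.30)
[Ag⁺]^2 = 1.0×10⁻¹¹ / (0.30) = 3.3×10⁻¹¹
[Ag⁺] = 5.8×10⁻⁶ mol L⁻¹

5.8×10⁻⁶ M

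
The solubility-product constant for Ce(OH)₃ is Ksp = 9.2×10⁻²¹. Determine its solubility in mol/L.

Ce(OH)₃(s) ⇌ Ce³⁺(aq) + 3 OH⁻(aq)
Let s be the molar solubility. Then [Ce³⁺] = s and [OH⁻] = 3s.
Ksp = [Ce³⁺][OH⁻]^3 = s · (3s)^3 = 27s^4
27s^4 = 9.2×10⁻²¹  ⇒  s^4 = 3.4×10⁻²²
s = 4.3×10⁻⁶ mol L⁻¹

4.3×10⁻⁶ M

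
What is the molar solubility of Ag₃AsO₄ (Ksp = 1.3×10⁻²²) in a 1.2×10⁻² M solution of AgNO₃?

7.5×10⁻¹⁷ M

Ag₃AsO₄(s) ⇌ 3 Ag⁺(aq) + AsO₄³⁻(aq)
Let s be the solubility of Ag₃AsO₄ here. The common ion gives [Ag⁺] ≈ 1.2×10⁻² M, and [AsO₄³⁻] = s.
Ksp = [Ag⁺]^3[AsO₄³⁻] = (1.2×10⁻²)^3s
s = 1.3×10⁻²² / (1.2×10⁻²)^3 = 7.5×10⁻¹⁷
s = 7.5×10⁻¹⁷ M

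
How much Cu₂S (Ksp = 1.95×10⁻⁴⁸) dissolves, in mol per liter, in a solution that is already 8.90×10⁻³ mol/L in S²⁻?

7.40×10⁻²⁴ M

Cu₂S(s) ⇌ 2 Cu⁺(aq) + S²⁻(aq)
S²⁻ is already present at 8.90×10⁻³ mol/L. If s mol/L of Cu₂S dissolves, [Cu⁺] = 2s while [S²⁻] ≈ 8.90×10⁻³ mol/L.
Ksp = [Cu⁺]^2[S²⁻] = (2s)^2(8.90×10⁻³)
(2s)^2 = 1.95×10⁻⁴⁸ / (8.90×10⁻³) = 2.19×10⁻⁴⁶
s = 7.40×10⁻²⁴ mol/L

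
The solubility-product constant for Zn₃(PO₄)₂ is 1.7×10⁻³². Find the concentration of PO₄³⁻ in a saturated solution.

3.5×10⁻⁷ M

Zn₃(PO₄)₂(s) ⇌ 3 Zn²⁺(aq) + 2 PO₄³⁻(aq)
If s mol/L of Zn₃(PO₄)₂ dissolves, [Zn²⁺] = 3s and [PO₄³⁻] = 2s.
Ksp = [Zn²⁺]^3[PO₄³⁻]^2 = (3s)^3 · (2s)^2 = 108s^5 = 1.7×10⁻³²
s = 1.7×10⁻⁷ mol/L
[PO₄³⁻] = 2s = 3.5×10⁻⁷ mol/L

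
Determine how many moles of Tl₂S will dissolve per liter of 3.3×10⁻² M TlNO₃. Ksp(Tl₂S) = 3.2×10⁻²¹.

2.9×10⁻¹⁸ M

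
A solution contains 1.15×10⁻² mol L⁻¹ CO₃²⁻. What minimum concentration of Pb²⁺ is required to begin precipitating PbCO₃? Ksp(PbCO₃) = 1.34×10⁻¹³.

1.17×10⁻¹¹ M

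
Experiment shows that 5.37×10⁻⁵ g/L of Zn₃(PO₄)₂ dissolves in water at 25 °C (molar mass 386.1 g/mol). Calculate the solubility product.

Ksp = 5.62×10⁻³³

Convert to molarity: s = 5.37×10⁻⁵ / 386.1 = 1.3908×10⁻⁷ mol/L
Zn₃(PO₄)₂(s) ⇌ 3 Zn²⁺(aq) + 2 PO₄³⁻(aq)
Call the molar solubility s, so that [Zn²⁺] = 3s and [PO₄³⁻] = 2s.
Ksp = [Zn²⁺]^3[PO₄³⁻]^2 = (3s)^3 · (2s)^2 = 108s^5
Ksp = 108 × (1.3908×10⁻⁷)^5 = 5.62×10⁻³³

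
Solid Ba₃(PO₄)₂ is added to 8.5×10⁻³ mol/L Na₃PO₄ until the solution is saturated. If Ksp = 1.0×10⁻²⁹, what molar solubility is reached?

1.7×10⁻⁹ M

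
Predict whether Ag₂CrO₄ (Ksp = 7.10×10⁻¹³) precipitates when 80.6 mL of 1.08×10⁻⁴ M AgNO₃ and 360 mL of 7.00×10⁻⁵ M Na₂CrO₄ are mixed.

No

After mixing, V = 80.6 mL + 360 mL = 440.6 mL.
[Ag⁺] = (1.08×10⁻⁴)(80.6)/440.6 = 1.98×10⁻⁵ M
[CrO₄²⁻] = (7.00×10⁻⁵)(360)/440.6 = 5.72×10⁻⁵ M
Q = [Ag⁺]^2[CrO₄²⁻] = 2.23×10⁻¹⁴
Q < Ksp (2.23×10⁻¹⁴ vs 7.10×10⁻¹³); the solution remains unsaturated and no precipitate forms.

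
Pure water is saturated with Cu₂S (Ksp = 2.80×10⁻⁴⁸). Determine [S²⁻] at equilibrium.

8.88×10⁻¹⁷ M

Cu₂S(s) ⇌ 2 Cu⁺(aq) + S²⁻(aq)
For each mole of Cu₂S that dissolves per liter, [Cu⁺] = 2s and [S²⁻] = s; let s denote this solubility.
Ksp = [Cu⁺]^2[S²⁻] = (2s)^2 · s = 4s^3 = 2.80×10⁻⁴⁸
s = 8.88×10⁻¹⁷ mol L⁻¹
[S²⁻] = s = 8.88×10⁻¹⁷ mol L⁻¹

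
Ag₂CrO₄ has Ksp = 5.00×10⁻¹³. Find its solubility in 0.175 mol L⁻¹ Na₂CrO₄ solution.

8.45×10⁻⁷ M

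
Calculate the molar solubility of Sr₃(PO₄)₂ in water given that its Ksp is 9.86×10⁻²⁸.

Sr₃(PO₄)₂(s) ⇌ 3 Sr²⁺(aq) + 2 PO₄³⁻(aq)
If s mol/L of Sr₃(PO₄)₂ dissolves, [Sr²⁺] = 3s and [PO₄³⁻] = 2s.
Ksp = [Sr²⁺]^3[PO₄³⁻]^2 = (3s)^3 · (2s)^2 = 108s^5
108s^5 = 9.86×10⁻²⁸  ⇒  s^5 = 9.13×10⁻³⁰
Taking the 5th root, s = 1.56×10⁻⁶ M.

1.56×10⁻⁶ M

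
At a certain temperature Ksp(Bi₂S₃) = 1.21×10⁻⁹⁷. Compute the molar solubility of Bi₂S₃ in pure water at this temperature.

1.62×10⁻²⁰ M

Bi₂S₃(s) ⇌ 2 Bi³⁺(aq) + 3 S²⁻(aq)
With molar solubility s: [Bi³⁺] = 2s, [S²⁻] = 3s.
Ksp = [Bi³⁺]^2[S²⁻]^3 = (2s)^2 · (3s)^3 = 108s^5
108s^5 = 1.21×10⁻⁹⁷  ⇒  s^5 = 1.12×10⁻⁹⁹
Taking the 5th root, s = 1.62×10⁻²⁰ mol/L.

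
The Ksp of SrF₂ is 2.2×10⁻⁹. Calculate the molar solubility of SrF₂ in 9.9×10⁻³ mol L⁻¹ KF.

SrF₂(s) ⇌ Sr²⁺(aq) + 2 F⁻(aq)
With F⁻ already at 9.9×10⁻³ mol L⁻¹ and s small, take [F⁻] ≈ 9.9×10⁻³ mol L⁻¹ and [Sr²⁺] = s.
Ksp = [Sr²⁺][F⁻]^2 = s(9.9×10⁻³)^2
s = 2.2×10⁻⁹ / (9.9×10⁻³)^2 = 2.2×10⁻⁵
s = 2.2×10⁻⁵ mol L⁻¹

2.2×10⁻⁵ M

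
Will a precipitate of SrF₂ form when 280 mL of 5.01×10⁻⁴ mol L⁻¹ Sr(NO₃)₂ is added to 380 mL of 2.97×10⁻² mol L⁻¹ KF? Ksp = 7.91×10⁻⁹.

The combined volume is 660 mL.
[Sr²⁺] = (5.01×10⁻⁴)(280)/660 = 2.13×10⁻⁴ mol L⁻¹
[F⁻] = (2.97×10⁻²)(380)/660 = 1.71×10⁻² mol L⁻¹
Q = [Sr²⁺][F⁻]^2 = 6.22×10⁻⁸
Q = 6.22×10⁻⁸ > Ksp = 7.91×10⁻⁹, so the solution is supersaturated and SrF₂ precipitates.

Yes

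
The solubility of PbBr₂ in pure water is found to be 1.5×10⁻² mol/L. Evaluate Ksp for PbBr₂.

Ksp = 1.4×10⁻⁵

PbBr₂(s) ⇌ Pb²⁺(aq) + 2 Br⁻(aq)
Let s be the molar solubility. Then [Pb²⁺] = s and [Br⁻] = 2s.
Ksp = [Pb²⁺][Br⁻]^2 = s · (2s)^2 = 4s^3
Ksp = 4 × (1.5×10⁻²)^3 = 1.4×10⁻⁵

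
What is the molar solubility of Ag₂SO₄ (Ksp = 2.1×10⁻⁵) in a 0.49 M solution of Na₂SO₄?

Ag₂SO₄(s) ⇌ 2 Ag⁺(aq) + SO₄²⁻(aq)
SO₄²⁻ is already present at 0.49 M. If s mol/L of Ag₂SO₄ dissolves, [Ag⁺] = 2s while [SO₄²⁻] ≈ 0.49 M.
Ksp = [Ag⁺]^2[SO₄²⁻] = (2s)^2(0.49)
(2s)^2 = 2.1×10⁻⁵ / (0.49) = 4.3×10⁻⁵
s = 3.3×10⁻³ M

3.3×10⁻³ M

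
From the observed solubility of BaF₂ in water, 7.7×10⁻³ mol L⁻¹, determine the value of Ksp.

BaF₂(s) ⇌ Ba²⁺(aq) + 2 F⁻(aq)
If s mol/L of BaF₂ dissolves, [Ba²⁺] = s and [F⁻] = 2s.
Ksp = [Ba²⁺][F⁻]^2 = s · (2s)^2 = 4s^3
Ksp = 4 × (7.7×10⁻³)^3 = 1.8×10⁻⁶

Ksp = 1.8×10⁻⁶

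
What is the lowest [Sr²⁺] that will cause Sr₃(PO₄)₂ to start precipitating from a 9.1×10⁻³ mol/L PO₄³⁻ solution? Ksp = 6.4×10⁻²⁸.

2.0×10⁻⁸ M

Precipitation of each salt begins when its ion product equals Ksp.
Sr₃(PO₄)₂(s) ⇌ 3 Sr²⁺(aq) + 2 PO₄³⁻(aq)
Ksp = [Sr²⁺]^3[PO₄³⁻]^2 = [Sr²⁺]^3(9.1×10⁻³)^2
[Sr²⁺]^3 = 6.4×10⁻²⁸ / (9.1×10⁻³)^2 = 7.7×10⁻²⁴
[Sr²⁺] = 2.0×10⁻⁸ mol/L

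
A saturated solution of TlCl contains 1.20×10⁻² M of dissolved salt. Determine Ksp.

TlCl(s) ⇌ Tl⁺(aq) + Cl⁻(aq)
Let s be the molar solubility. Then [Tl⁺] = s and [Cl⁻] = s.
Ksp = [Tl⁺][Cl⁻] = s · s = s^2
Ksp = (1.20×10⁻²)^2 = 1.44×10⁻⁴

Ksp = 1.44×10⁻⁴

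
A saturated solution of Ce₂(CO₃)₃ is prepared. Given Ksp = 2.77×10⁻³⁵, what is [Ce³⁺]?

9.61×10⁻⁸ M

Ce₂(CO₃)₃(s) ⇌ 2 Ce³⁺(aq) + 3 CO₃²⁻(aq)
With molar solubility s: [Ce³⁺] = 2s, [CO₃²⁻] = 3s.
Ksp = [Ce³⁺]^2[CO₃²⁻]^3 = (2s)^2 · (3s)^3 = 108s^5 = 2.77×10⁻³⁵
s = 4.81×10⁻⁸ mol/L
[Ce³⁺] = 2s = 9.61×10⁻⁸ mol/L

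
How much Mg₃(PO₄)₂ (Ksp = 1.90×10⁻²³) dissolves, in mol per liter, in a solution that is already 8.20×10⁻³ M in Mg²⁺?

2.94×10⁻⁹ M

Mg₃(PO₄)₂(s) ⇌ 3 Mg²⁺(aq) + 2 PO₄³⁻(aq)
Let s be the solubility of Mg₃(PO₄)₂ here. The common ion gives [Mg²⁺] ≈ 8.20×10⁻³ M, and [PO₄³⁻] = 2s.
Ksp = [Mg²⁺]^3[PO₄³⁻]^2 = (8.20×10⁻³)^3(2s)^2
(2s)^2 = 1.90×10⁻²³ / (8.20×10⁻³)^3 = 3.45×10⁻¹⁷
s = 2.94×10⁻⁹ M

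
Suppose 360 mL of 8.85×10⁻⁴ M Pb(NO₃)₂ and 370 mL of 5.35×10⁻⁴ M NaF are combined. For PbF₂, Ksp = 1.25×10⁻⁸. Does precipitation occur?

After mixing, V = 360 mL + 370 mL = 730 mL.
[Pb²⁺] = (8.85×10⁻⁴)(360)/730 = 4.36×10⁻⁴ M
[F⁻] = (5.35×10⁻⁴)(370)/730 = 2.71×10⁻⁴ M
Q = [Pb²⁺][F⁻]^2 = 3.21×10⁻¹¹
Q = 3.21×10⁻¹¹ < Ksp = 1.25×10⁻⁸, so the solution is unsaturated and no precipitate forms.

No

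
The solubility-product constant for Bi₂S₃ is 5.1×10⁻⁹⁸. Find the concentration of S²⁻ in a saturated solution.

4.1×10⁻²⁰ M

Bi₂S₃(s) ⇌ 2 Bi³⁺(aq) + 3 S²⁻(aq)
Let s be the molar solubility. Then [Bi³⁺] = 2s and [S²⁻] = 3s.
Ksp = [Bi³⁺]^2[S²⁻]^3 = (2s)^2 · (3s)^3 = 108s^5 = 5.1×10⁻⁹⁸
s = 1.4×10⁻²⁰ mol L⁻¹
[S²⁻] = 3s = 4.1×10⁻²⁰ mol L⁻¹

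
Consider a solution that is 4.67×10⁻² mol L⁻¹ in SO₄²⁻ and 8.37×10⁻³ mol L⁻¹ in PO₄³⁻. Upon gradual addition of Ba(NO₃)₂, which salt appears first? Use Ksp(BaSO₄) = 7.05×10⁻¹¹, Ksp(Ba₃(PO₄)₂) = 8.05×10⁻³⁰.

BaSO₄

Precipitation of each salt begins when its ion product equals Ksp.
For BaSO₄: [Ba²⁺] = (Ksp/[SO₄²⁻]) = 1.51×10⁻⁹ mol L⁻¹
For Ba₃(PO₄)₂: [Ba²⁺] = (Ksp/[PO₄³⁻]^2)^(1/3) = 4.86×10⁻⁹ mol L⁻¹
The smaller threshold [Ba²⁺] is reached first, so BaSO₄ precipitates first.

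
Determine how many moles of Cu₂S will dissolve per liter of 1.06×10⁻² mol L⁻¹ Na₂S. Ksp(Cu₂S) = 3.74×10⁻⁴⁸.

9.39×10⁻²⁴ M

Cu₂S(s) ⇌ 2 Cu⁺(aq) + S²⁻(aq)
The solution already contains S²⁻ at 1.06×10⁻² mol L⁻¹. Let s be the molar solubility of Cu₂S.
[S²⁻] ≈ 1.06×10⁻² mol L⁻¹ (common ion dominates); [Cu⁺] = 2s.
Ksp = [Cu⁺]^2[S²⁻] = (2s)^2(1.06×10⁻²)
(2s)^2 = 3.74×10⁻⁴⁸ / (1.06×10⁻²) = 3.53×10⁻⁴⁶
s = 9.39×10⁻²⁴ mol L⁻¹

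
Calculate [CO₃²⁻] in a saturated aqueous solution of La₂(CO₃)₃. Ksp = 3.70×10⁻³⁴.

La₂(CO₃)₃(s) ⇌ 2 La³⁺(aq) + 3 CO₃²⁻(aq)
Call the molar solubility s, so that [La³⁺] = 2s and [CO₃²⁻] = 3s.
Ksp = [La³⁺]^2[CO₃²⁻]^3 = (2s)^2 · (3s)^3 = 108s^5 = 3.70×10⁻³⁴
s = 8.07×10⁻⁸ mol L⁻¹
[CO₃²⁻] = 3s = 2.42×10⁻⁷ mol L⁻¹

2.42×10⁻⁷ M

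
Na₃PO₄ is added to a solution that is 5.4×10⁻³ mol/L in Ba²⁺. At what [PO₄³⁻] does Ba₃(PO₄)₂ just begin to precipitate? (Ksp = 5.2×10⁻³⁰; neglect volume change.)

5.7×10⁻¹² M

The threshold for precipitation is Q = Ksp.
Ba₃(PO₄)₂(s) ⇌ 3 Ba²⁺(aq) + 2 PO₄³⁻(aq)
Ksp = [Ba²⁺]^3[PO₄³⁻]^2 = [PO₄³⁻]^2(5.4×10⁻³)^3
[PO₄³⁻]^2 = 5.2×10⁻³⁰ / (5.4×10⁻³)^3 = 3.3×10⁻²³
[PO₄³⁻] = 5.7×10⁻¹² mol/L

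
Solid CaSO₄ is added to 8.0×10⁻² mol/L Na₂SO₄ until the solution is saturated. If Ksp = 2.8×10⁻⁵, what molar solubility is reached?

3.5×10⁻⁴ M

CaSO₄(s) ⇌ Ca²⁺(aq) + SO₄²⁻(aq)
SO₄²⁻ is already present at 8.0×10⁻² mol/L. If s mol/L of CaSO₄ dissolves, [Ca²⁺] = s while [SO₄²⁻] ≈ 8.0×10⁻² mol/L.
Ksp = [Ca²⁺][SO₄²⁻] = s(8.0×10⁻²)
s = 2.8×10⁻⁵ / (8.0×10⁻²) = 3.5×10⁻⁴
s = 3.5×10⁻⁴ mol/L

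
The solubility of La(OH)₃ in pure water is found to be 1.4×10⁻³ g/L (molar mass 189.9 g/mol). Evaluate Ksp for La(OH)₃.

Molar solubility s = (1.4×10⁻³ g/L) / (189.9 g/mol) = 7.372×10⁻⁶ mol/L
La(OH)₃(s) ⇌ La³⁺(aq) + 3 OH⁻(aq)
Call the molar solubility s, so that [La³⁺] = s and [OH⁻] = 3s.
Ksp = [La³⁺][OH⁻]^3 = s · (3s)^3 = 27s^4
Ksp = 27 × (7.372×10⁻⁶)^4 = 8.0×10⁻²⁰

Ksp = 8.0×10⁻²⁰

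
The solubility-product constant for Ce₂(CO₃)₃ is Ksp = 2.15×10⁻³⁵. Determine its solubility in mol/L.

4.57×10⁻⁸ M

Ce₂(CO₃)₃(s) ⇌ 2 Ce³⁺(aq) + 3 CO₃²⁻(aq)
With molar solubility s: [Ce³⁺] = 2s, [CO₃²⁻] = 3s.
Ksp = [Ce³⁺]^2[CO₃²⁻]^3 = (2s)^2 · (3s)^3 = 108s^5
108s^5 = 2.15×10⁻³⁵  ⇒  s^5 = 1.99×10⁻³⁷
Taking the 5th root, s = 4.57×10⁻⁸ M.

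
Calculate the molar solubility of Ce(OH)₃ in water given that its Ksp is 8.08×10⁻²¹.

Ce(OH)₃(s) ⇌ Ce³⁺(aq) + 3 OH⁻(aq)
For each mole of Ce(OH)₃ that dissolves per liter, [Ce³⁺] = s and [OH⁻] = 3s; let s denote this solubility.
Ksp = [Ce³⁺][OH⁻]^3 = s · (3s)^3 = 27s^4
27s^4 = 8.08×10⁻²¹  ⇒  s^4 = 2.99×10⁻²²
s = 4.16×10⁻⁶ mol/L

4.16×10⁻⁶ M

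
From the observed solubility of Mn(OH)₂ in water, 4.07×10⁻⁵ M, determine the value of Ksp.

Ksp = 2.70×10⁻¹³

Mn(OH)₂(s) ⇌ Mn²⁺(aq) + 2 OH⁻(aq)
If s mol/L of Mn(OH)₂ dissolves, [Mn²⁺] = s and [OH⁻] = 2s.
Ksp = [Mn²⁺][OH⁻]^2 = s · (2s)^2 = 4s^3
Ksp = 4 × (4.07×10⁻⁵)^3 = 2.70×10⁻¹³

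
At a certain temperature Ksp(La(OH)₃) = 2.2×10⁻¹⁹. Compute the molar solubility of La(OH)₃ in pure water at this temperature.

9.5×10⁻⁶ M

La(OH)₃(s) ⇌ La³⁺(aq) + 3 OH⁻(aq)
For each mole of La(OH)₃ that dissolves per liter, [La³⁺] = s and [OH⁻] = 3s; let s denote this solubility.
Ksp = [La³⁺][OH⁻]^3 = s · (3s)^3 = 27s^4
27s^4 = 2.2×10⁻¹⁹  ⇒  s^4 = 8.1×10⁻²¹
Taking the 4th root, s = 9.5×10⁻⁶ mol/L.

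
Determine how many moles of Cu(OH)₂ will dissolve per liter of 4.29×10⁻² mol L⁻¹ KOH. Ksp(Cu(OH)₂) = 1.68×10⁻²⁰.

Cu(OH)₂(s) ⇌ Cu²⁺(aq) + 2 OH⁻(aq)
The solution already contains OH⁻ at 4.29×10⁻² mol L⁻¹. Let s be the molar solubility of Cu(OH)₂.
[OH⁻] ≈ 4.29×10⁻² mol L⁻¹ (common ion dominates); [Cu²⁺] = s.
Ksp = [Cu²⁺][OH⁻]^2 = s(4.29×10⁻²)^2
s = 1.68×10⁻²⁰ / (4.29×10⁻²)^2 = 9.13×10⁻¹⁸
s = 9.13×10⁻¹⁸ mol L⁻¹

9.13×10⁻¹⁸ M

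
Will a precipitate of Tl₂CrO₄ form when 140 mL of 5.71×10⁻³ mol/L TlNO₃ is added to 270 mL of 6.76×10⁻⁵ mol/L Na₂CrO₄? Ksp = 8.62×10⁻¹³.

Yes

Total volume after mixing = 140 + 270 = 410 mL.
[Tl⁺] = (5.71×10⁻³)(140)/410 = 1.95×10⁻³ mol/L
[CrO₄²⁻] = (6.76×10⁻⁵)(270)/410 = 4.45×10⁻⁵ mol/L
Q = [Tl⁺]^2[CrO₄²⁻] = 1.69×10⁻¹⁰
Q = 1.69×10⁻¹⁰ > Ksp = 8.62×10⁻¹³, so the solution is supersaturated and Tl₂CrO₄ precipitates.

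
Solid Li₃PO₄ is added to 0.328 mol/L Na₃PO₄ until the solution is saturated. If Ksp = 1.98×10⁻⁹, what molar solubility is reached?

Li₃PO₄(s) ⇌ 3 Li⁺(aq) + PO₄³⁻(aq)
PO₄³⁻ is already present at 0.328 mol/L. If s mol/L of Li₃PO₄ dissolves, [Li⁺] = 3s while [PO₄³⁻] ≈ 0.328 mol/L.
Ksp = [Li⁺]^3[PO₄³⁻] = (3s)^3(0.328)
(3s)^3 = 1.98×10⁻⁹ / (0.328) = 6.04×10⁻⁹
s = 6.07×10⁻⁴ mol/L

6.07×10⁻⁴ M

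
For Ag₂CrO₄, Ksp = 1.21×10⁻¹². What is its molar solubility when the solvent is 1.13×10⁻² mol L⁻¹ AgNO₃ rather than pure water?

Ag₂CrO₄(s) ⇌ 2 Ag⁺(aq) + CrO₄²⁻(aq)
Ag⁺ is already present at 1.13×10⁻² mol L⁻¹. If s mol/L of Ag₂CrO₄ dissolves, [CrO₄²⁻] = s while [Ag⁺] ≈ 1.13×10⁻² mol L⁻¹.
Ksp = [Ag⁺]^2[CrO₄²⁻] = (1.13×10⁻²)^2s
s = 1.21×10⁻¹² / (1.13×10⁻²)^2 = 9.48×10⁻⁹
s = 9.48×10⁻⁹ mol L⁻¹

9.48×10⁻⁹ M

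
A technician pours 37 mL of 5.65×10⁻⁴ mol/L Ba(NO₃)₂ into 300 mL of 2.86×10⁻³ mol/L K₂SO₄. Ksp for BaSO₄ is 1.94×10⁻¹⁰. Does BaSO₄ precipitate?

The combined volume is 337 mL.
[Ba²⁺] = (5.65×10⁻⁴)(37)/337 = 6.20×10⁻⁵ mol/L
[SO₄²⁻] = (2.86×10⁻³)(300)/337 = 2.55×10⁻³ mol/L
Q = [Ba²⁺][SO₄²⁻] = 1.58×10⁻⁷
Q = 1.58×10⁻⁷ > Ksp = 1.94×10⁻¹⁰, so the solution is supersaturated and BaSO₄ precipitates.

Yes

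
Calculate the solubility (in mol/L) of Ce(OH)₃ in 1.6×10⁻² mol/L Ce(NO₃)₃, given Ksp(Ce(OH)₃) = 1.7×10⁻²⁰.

3.4×10⁻⁷ M

Ce(OH)₃(s) ⇌ Ce³⁺(aq) + 3 OH⁻(aq)
Let s be the solubility of Ce(OH)₃ here. The common ion gives [Ce³⁺] ≈ 1.6×10⁻² mol/L, and [OH⁻] = 3s.
Ksp = [Ce³⁺][OH⁻]^3 = (1.6×10⁻²)(3s)^3
(3s)^3 = 1.7×10⁻²⁰ / (1.6×10⁻²) = 1.1×10⁻¹⁸
s = 3.4×10⁻⁷ mol/L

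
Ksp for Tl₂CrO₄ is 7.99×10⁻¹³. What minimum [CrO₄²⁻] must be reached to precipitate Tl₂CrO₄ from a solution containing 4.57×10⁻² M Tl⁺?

Each salt precipitates once Q = Ksp for that salt.
Tl₂CrO₄(s) ⇌ 2 Tl⁺(aq) + CrO₄²⁻(aq)
Ksp = [Tl⁺]^2[CrO₄²⁻] = [CrO₄²⁻](4.57×10⁻²)^2
[CrO₄²⁻] = 7.99×10⁻¹³ / (4.57×10⁻²)^2 = 3.83×10⁻¹⁰
[CrO₄²⁻] = 3.83×10⁻¹⁰ M

3.83×10⁻¹⁰ M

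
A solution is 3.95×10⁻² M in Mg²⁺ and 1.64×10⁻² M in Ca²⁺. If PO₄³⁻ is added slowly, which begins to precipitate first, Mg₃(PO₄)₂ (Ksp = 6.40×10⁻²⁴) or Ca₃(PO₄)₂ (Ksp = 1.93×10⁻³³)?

The threshold for precipitation is Q = Ksp.
For Mg₃(PO₄)₂: [PO₄³⁻] = (Ksp/[Mg²⁺]^3)^(1/2) = 3.22×10⁻¹⁰ M
For Ca₃(PO₄)₂: [PO₄³⁻] = (Ksp/[Ca²⁺]^3)^(1/2) = 2.09×10⁻¹⁴ M
Ca₃(PO₄)₂ requires the lower [PO₄³⁻], so it precipitates first.

Ca₃(PO₄)₂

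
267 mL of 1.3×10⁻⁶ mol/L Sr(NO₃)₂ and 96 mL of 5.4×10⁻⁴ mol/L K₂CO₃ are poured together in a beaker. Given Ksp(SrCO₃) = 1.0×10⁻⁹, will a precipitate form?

No

Total volume after mixing = 267 + 96 = 363 mL.
[Sr²⁺] = (1.3×10⁻⁶)(267)/363 = 9.6×10⁻⁷ mol/L
[CO₃²⁻] = (5.4×10⁻⁴)(96)/363 = 1.4×10⁻⁴ mol/L
Q = [Sr²⁺][CO₃²⁻] = 1.4×10⁻¹⁰
Q = 1.4×10⁻¹⁰ < Ksp = 1.0×10⁻⁹, so the solution is unsaturated and no precipitate forms.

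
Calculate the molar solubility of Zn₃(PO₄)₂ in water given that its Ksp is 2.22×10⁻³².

1.83×10⁻⁷ M

Zn₃(PO₄)₂(s) ⇌ 3 Zn²⁺(aq) + 2 PO₄³⁻(aq)
Call the molar solubility s, so that [Zn²⁺] = 3s and [PO₄³⁻] = 2s.
Ksp = [Zn²⁺]^3[PO₄³⁻]^2 = (3s)^3 · (2s)^2 = 108s^5
108s^5 = 2.22×10⁻³²  ⇒  s^5 = 2.06×10⁻³⁴
s = (2.06×10⁻³⁴)^(1/5) = 1.83×10⁻⁷ mol L⁻¹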